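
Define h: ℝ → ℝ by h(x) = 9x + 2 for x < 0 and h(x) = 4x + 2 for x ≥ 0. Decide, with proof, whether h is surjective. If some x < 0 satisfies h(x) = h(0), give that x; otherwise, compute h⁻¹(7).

5/4

Both pieces are strictly increasing (slopes 9 and 4), so each is injective on its own interval.
The left piece maps (−∞, 0) onto (−∞, 2); the right piece maps [0, ∞) onto [2, ∞).
These images together cover ℝ, so h is surjective.
Because the two images are disjoint, no x < 0 has h(x) = h(0), so we compute h⁻¹(7): 7 lies in [2, ∞), so solve 4x + 2 = 7: x = (7 − 2)/4 = 5/4.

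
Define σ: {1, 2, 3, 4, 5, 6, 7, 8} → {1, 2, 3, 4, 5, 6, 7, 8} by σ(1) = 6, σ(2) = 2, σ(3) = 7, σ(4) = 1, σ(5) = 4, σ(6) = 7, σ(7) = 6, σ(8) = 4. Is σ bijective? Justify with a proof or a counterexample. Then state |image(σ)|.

σ(3) = 7 = σ(6) with 3 ≠ 6, so σ is not injective, hence not bijective.
The image of σ is {1, 2, 4, 6, 7}, which has 5 elements.

5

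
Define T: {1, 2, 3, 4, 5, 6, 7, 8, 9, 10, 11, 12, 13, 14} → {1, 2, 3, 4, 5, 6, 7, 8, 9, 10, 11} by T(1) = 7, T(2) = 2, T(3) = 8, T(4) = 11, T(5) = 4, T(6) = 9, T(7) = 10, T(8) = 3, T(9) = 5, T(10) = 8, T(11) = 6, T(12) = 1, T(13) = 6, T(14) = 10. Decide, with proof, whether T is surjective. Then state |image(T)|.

Every element of the codomain has a preimage: 1 = T(12), 2 = T(2), 3 = T(8), 4 = T(5), 5 = T(9), 6 = T(11), 7 = T(1), 8 = T(3), 9 = T(6), 10 = T(7), 11 = T(4).
Hence T is surjective.
The image of T is {1, 2, 3, 4, 5, 6, 7, 8, 9, 10, 11}, which has 11 elements.

11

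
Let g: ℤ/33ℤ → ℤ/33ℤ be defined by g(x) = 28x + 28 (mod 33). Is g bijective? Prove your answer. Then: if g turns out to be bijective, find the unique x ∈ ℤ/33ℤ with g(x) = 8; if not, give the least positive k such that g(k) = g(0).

By definition, injectivity means: for all u, v in the domain, g(u) = g(v) implies u = v.
If g(u) = g(v), then 28u ≡ 28v (mod 33). Because gcd(28, 33) = 1, we may cancel 28 to get u ≡ v (mod 33).
We now compute 28⁻¹ mod 33 explicitly. Euclid's algorithm: 33 = 1·28 + 5, 28 = 5·5 + 3, 5 = 1·3 + 2, 3 = 1·2 + 1; back-substituting gives 1 = 13·28 − 11·33, so 28⁻¹ ≡ 13 (mod 33).
Then y ↦ 13(y − 28) is a two-sided inverse to g, so every y ∈ ℤ/33ℤ has a preimage.
Hence g is bijective.
Since g is bijective, we find g⁻¹(8): we need 28x ≡ 8 − 28 ≡ 13 (mod 33). Using 28⁻¹ = 13: x ≡ 13·13 = 169 = 5·33 + 4, so x = 4.
Check: g(4) = 28·4 + 28 = 140 = 4·33 + 8 ≡ 8 (mod 33).

4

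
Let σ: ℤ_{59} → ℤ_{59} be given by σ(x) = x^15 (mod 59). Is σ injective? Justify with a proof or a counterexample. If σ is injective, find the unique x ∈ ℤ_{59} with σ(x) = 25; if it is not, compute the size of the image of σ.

35

Since 59 is prime, the nonzero elements of ℤ_{59} form a cyclic group of order 58.
As gcd(15, 58) = 1, raising to the 15th power is a bijection on this group: if x_1^15 ≡ x_2^15 then (x_1x_2^{−1})^15 = 1, and the only element of order dividing gcd(15, 58) = 1 is 1, so x_1 = x_2.
With σ(0) = 0 this makes σ injective on all of ℤ_{59}, hence bijective (finite equal-size domain and codomain). In particular σ is injective.
Since σ is injective, we find the preimage of 25. The inverse of x ↦ x^15 on (ℤ_{59})^× is x ↦ x^31, because 15·31 = 465 = 8·58 + 1 ≡ 1 (mod 58) and x^{58} = 1 for x ≠ 0 (Fermat). So σ⁻¹(25) = 25^31 mod 59.
Repeated squaring mod 59: 25^1 ≡ 25, 25^2 ≡ 25² = 625 ≡ 35, 25^4 ≡ 35² = 1225 ≡ 45, 25^8 ≡ 45² = 2025 ≡ 19, 25^16 ≡ 19² = 361 ≡ 7. Since 31 = 16 + 8 + 4 + 2 + 1, 25^31 ≡ 7·19·45·35·25: 7·19 = 133 ≡ 15, then 15·45 = 675 ≡ 26, then 26·35 = 910 ≡ 25, then 25·25 = 625 ≡ 35. So 25^31 ≡ 35 (mod 59).
Hence σ⁻¹(25) = 35.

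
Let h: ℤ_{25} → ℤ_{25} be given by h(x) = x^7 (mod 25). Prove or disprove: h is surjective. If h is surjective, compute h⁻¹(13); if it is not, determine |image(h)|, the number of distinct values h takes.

h(0) = 0^7 = 0.
h(5): Repeated squaring mod 25: 5^1 ≡ 5, 5^2 ≡ 5² = 25 ≡ 0, 5^4 ≡ 0² = 0. Since 7 = 4 + 2 + 1, 5^7 ≡ 0·0·5: 0·0 = 0, then 0·5 = 0. So 5^7 ≡ 0 (mod 25).
So h(0) = h(5) = 0 while 0 ≠ 5, hence h is not injective.
A non-injective map from the 25-element set ℤ_{25} to itself takes at most 24 distinct values, so it cannot be surjective. So h is not surjective.
Since h is not surjective, we determine |image(h)|. Computing x^7 mod 25 for each x (by repeated squaring, reducing mod 25 at every step), the values h(0), h(1), …, h(24) are: 0, 1, 3, 12, 9, 0, 11, 18, 2, 19, 0, 21, 8, 17, 4, 0, 6, 23, 7, 14, 0, 16, 13, 22, 24.
The distinct values are {0, 1, 2, 3, 4, 6, 7, 8, 9, 11, 12, 13, 14, 16, 17, 18, 19, 21, 22, 23, 24}; there are 21 of them.

21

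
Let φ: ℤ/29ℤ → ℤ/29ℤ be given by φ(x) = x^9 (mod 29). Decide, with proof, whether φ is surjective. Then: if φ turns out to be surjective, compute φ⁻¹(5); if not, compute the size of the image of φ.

13

Since 29 is prime, the nonzero elements of ℤ/29ℤ form a cyclic group of order 28.
As gcd(9, 28) = 1, raising to the 9th power is a bijection on this group: if s^9 ≡ t^9 then (st^{−1})^9 = 1, and the only element of order dividing gcd(9, 28) = 1 is 1, so s = t.
With φ(0) = 0 this makes φ injective on all of ℤ/29ℤ, hence bijective (finite equal-size domain and codomain). In particular φ is surjective.
Since φ is surjective, we find the preimage of 5. The inverse of x ↦ x^9 on (ℤ/29ℤ)^× is x ↦ x^25, because 9·25 = 225 = 8·28 + 1 ≡ 1 (mod 28) and x^{28} = 1 for x ≠ 0 (Fermat). So φ⁻¹(5) = 5^25 mod 29.
Repeated squaring mod 29: 5^1 ≡ 5, 5^2 ≡ 5² = 25, 5^4 ≡ 25² = 625 ≡ 16, 5^8 ≡ 16² = 256 ≡ 24, 5^16 ≡ 24² = 576 ≡ 25. Since 25 = 16 + 8 + 1, 5^25 ≡ 25·24·5: 25·24 = 600 ≡ 20, then 20·5 = 100 ≡ 13. So 5^25 ≡ 13 (mod 29).
Hence φ⁻¹(5) = 13.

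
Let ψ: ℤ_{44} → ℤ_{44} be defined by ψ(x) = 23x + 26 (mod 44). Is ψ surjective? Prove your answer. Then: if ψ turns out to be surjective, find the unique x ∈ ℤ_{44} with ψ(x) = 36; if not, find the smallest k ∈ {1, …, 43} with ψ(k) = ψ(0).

10

Recall that ψ is surjective if every y in the codomain equals ψ(x) for some x in the domain.
Since gcd(23, 44) = 1, 23 is invertible modulo 44. Euclid's algorithm: 44 = 1·23 + 21, 23 = 1·21 + 2, 21 = 10·2 + 1; back-substituting gives 1 = 23·23 − 12·44, so 23⁻¹ ≡ 23 (mod 44).
For any y ∈ ℤ_{44}, x = 23(y − 26) mod 44 satisfies ψ(x) = 23·23(y − 26) + 26 ≡ y (since 23·23 ≡ 1 mod 44). So every y has a preimage.
So ψ is surjective.
Since ψ is surjective, we find ψ⁻¹(36): we need 23x ≡ 36 − 26 ≡ 10 (mod 44). Using 23⁻¹ = 23: x ≡ 23·10 = 230 = 5·44 + 10, so x = 10.
Check: ψ(10) = 23·10 + 26 = 256 = 5·44 + 36 ≡ 36 (mod 44).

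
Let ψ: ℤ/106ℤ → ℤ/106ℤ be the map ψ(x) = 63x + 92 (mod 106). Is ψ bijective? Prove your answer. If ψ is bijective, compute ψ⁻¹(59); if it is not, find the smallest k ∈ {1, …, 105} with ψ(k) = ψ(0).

Suppose ψ(u) = ψ(v) in ℤ/106ℤ. Then 63u + 92 ≡ 63v + 92 (mod 106), hence 63(u − v) ≡ 0 (mod 106).
Since gcd(63, 106) = 1, 63 is invertible modulo 106, therefore u − v ≡ 0 (mod 106), i.e. u = v.
We now compute 63⁻¹ mod 106 explicitly. Euclid's algorithm: 106 = 1·63 + 43, 63 = 1·43 + 20, 43 = 2·20 + 3, 20 = 6·3 + 2, 3 = 1·2 + 1; back-substituting gives 1 = 69·63 − 41·106, so 63⁻¹ ≡ 69 (mod 106).
Then y ↦ 69(y − 92) is a two-sided inverse to ψ, so every y ∈ ℤ/106ℤ has a preimage.
So ψ is bijective.
Since ψ is bijective, we find ψ⁻¹(59): we need 63x ≡ 59 − 92 ≡ 73 (mod 106). Using 63⁻¹ = 69: x ≡ 69·73 = 5037 = 47·106 + 55, so x = 55.
Check: ψ(55) = 63·55 + 92 = 3557 = 33·106 + 59 ≡ 59 (mod 106).

55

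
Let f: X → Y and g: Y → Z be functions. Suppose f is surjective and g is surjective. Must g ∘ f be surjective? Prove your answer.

surjective

Let c ∈ Z. Since g is surjective, there is b ∈ Y with g(b) = c. Since f is surjective, there is a ∈ X with f(a) = b.
Then (g ∘ f)(a) = g(b) = c. So g ∘ f is surjective.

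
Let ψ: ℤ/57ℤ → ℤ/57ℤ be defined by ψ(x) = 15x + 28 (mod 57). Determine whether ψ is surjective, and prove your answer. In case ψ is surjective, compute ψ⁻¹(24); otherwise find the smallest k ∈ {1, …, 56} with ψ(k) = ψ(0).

Recall: ψ is surjective if every y in the codomain equals ψ(x) for some x in the domain.
Since gcd(15, 57) = 3, we have 15x ≡ 0 (mod 3) for all x, so ψ(x) ≡ 1 (mod 3).
But 0 ≢ 1 (mod 3), so 0 ∈ ℤ/57ℤ has no preimage. Hence ψ is not surjective.
Since ψ is not surjective, we find the least positive k with ψ(k) = ψ(0): this means 15k ≡ 0 (mod 57), i.e. 57 ∣ 15k. Since gcd(15, 57) = 3, dividing through by 3 this holds exactly when 19 ∣ 5k, and as gcd(5, 19) = 1, exactly when 19 ∣ k.
The smallest positive such k is 19.

19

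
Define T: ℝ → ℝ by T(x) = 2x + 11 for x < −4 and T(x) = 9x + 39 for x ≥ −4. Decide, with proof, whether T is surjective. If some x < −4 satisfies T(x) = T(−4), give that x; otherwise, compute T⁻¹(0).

Both pieces are strictly increasing (slopes 2 and 9), so each is injective on its own interval.
The left piece maps (−∞, −4) onto (−∞, 3); the right piece maps [−4, ∞) onto [3, ∞).
These images together cover ℝ, so T is surjective.
Because the two images are disjoint, no x < −4 has T(x) = T(−4), so we compute T⁻¹(0): 0 lies in (−∞, 3), so solve 2x + 11 = 0: x = (0 − 11)/2 = −11/2.

-11/2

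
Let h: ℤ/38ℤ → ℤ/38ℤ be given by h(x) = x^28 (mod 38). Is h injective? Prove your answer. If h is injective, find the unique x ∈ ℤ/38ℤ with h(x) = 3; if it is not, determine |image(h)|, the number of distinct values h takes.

20

h(18): Repeated squaring mod 38: 18^1 ≡ 18, 18^2 ≡ 18² = 324 ≡ 20, 18^4 ≡ 20² = 400 ≡ 20, 18^8 ≡ 20² = 400 ≡ 20, 18^16 ≡ 20² = 400 ≡ 20. Since 28 = 16 + 8 + 4, 18^28 ≡ 20·20·20: 20·20 = 400 ≡ 20, then 20·20 = 400 ≡ 20. So 18^28 ≡ 20 (mod 38).
h(20): Repeated squaring mod 38: 20^1 ≡ 20, 20^2 ≡ 20² = 400 ≡ 20, 20^4 ≡ 20² = 400 ≡ 20, 20^8 ≡ 20² = 400 ≡ 20, 20^16 ≡ 20² = 400 ≡ 20. Since 28 = 16 + 8 + 4, 20^28 ≡ 20·20·20: 20·20 = 400 ≡ 20, then 20·20 = 400 ≡ 20. So 20^28 ≡ 20 (mod 38).
So h(18) = h(20) = 20 while 18 ≠ 20, therefore h is not injective.
Since h is not injective, we determine |image(h)|. Computing x^28 mod 38 for each x (by repeated squaring, reducing mod 38 at every step), the values h(0), h(1), …, h(37) are: 0, 1, 36, 35, 4, 5, 6, 7, 30, 9, 28, 11, 26, 25, 24, 23, 16, 17, 20, 19, 20, 17, 16, 23, 24, 25, 26, 11, 28, 9, 30, 7, 6, 5, 4, 35, 36, 1.
The distinct values are {0, 1, 4, 5, 6, 7, 9, 11, 16, 17, 19, 20, 23, 24, 25, 26, 28, 30, 35, 36}; there are 20 of them.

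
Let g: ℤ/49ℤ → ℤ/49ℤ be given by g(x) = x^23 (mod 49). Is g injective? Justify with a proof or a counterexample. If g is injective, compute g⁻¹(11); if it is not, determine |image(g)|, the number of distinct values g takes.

43

g(0) = 0^23 = 0.
g(7): Repeated squaring mod 49: 7^1 ≡ 7, 7^2 ≡ 7² = 49 ≡ 0, 7^4 ≡ 0² = 0, 7^8 ≡ 0² = 0, 7^16 ≡ 0² = 0. Since 23 = 16 + 4 + 2 + 1, 7^23 ≡ 0·0·0·7: 0·0 = 0, then 0·0 = 0, then 0·7 = 0. So 7^23 ≡ 0 (mod 49).
So g(0) = g(7) = 0 while 0 ≠ 7, thus g is not injective.
Since g is not injective, we determine |image(g)|. Computing x^23 mod 49 for each x (by repeated squaring, reducing mod 49 at every step), the values g(0), g(1), …, g(48) are: 0, 1, 4, 40, 16, 24, 13, 0, 15, 32, 47, 23, 3, 27, 0, 29, 11, 5, 30, 31, 41, 0, 43, 39, 12, 37, 10, 6, 0, 8, 18, 19, 44, 38, 20, 0, 22, 46, 26, 2, 17, 34, 0, 36, 25, 33, 9, 45, 48.
The distinct values are {0, 1, 2, 3, 4, 5, 6, 8, 9, 10, 11, 12, 13, 15, 16, 17, 18, 19, 20, 22, 23, 24, 25, 26, 27, 29, 30, 31, 32, 33, 34, 36, 37, 38, 39, 40, 41, 43, 44, 45, 46, 47, 48}; there are 43 of them.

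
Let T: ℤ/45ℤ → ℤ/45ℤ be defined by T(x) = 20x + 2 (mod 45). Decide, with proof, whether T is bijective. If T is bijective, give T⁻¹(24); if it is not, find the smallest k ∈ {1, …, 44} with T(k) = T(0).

We have gcd(20, 45) = 5 > 1. Taking a = 0 and b = 9: T(0) = 2 and T(9) = 20·9 + 2 = 182 ≡ 2 (mod 45).
So T(0) = T(9) while 0 ≠ 9, thus T is not injective, hence not bijective.
Since T is not bijective, we find the least positive k with T(k) = T(0): this means 20k ≡ 0 (mod 45), i.e. 45 ∣ 20k. Since gcd(20, 45) = 5, dividing through by 5 this holds exactly when 9 ∣ 4k, and as gcd(4, 9) = 1, exactly when 9 ∣ k.
The smallest positive such k is 9.

9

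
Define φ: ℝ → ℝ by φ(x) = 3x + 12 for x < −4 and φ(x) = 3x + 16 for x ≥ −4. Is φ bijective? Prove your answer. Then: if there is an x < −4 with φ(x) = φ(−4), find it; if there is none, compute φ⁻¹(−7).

-19/3

Both pieces are strictly increasing (slopes 3 and 3), so each is injective on its own interval.
The left piece maps (−∞, −4) onto (−∞, 0); the right piece maps [−4, ∞) onto [4, ∞).
The images leave a gap (0 has no preimage), so φ is not surjective, hence not bijective.
Because the two images are disjoint, no x < −4 has φ(x) = φ(−4), so we compute φ⁻¹(−7): −7 lies in (−∞, 0), so solve 3x + 12 = −7: x = (−7 − 12)/3 = −19/3.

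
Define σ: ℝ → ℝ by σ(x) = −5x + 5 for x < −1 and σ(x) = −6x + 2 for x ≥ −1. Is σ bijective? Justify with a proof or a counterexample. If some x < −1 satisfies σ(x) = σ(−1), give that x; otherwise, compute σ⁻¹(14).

Both pieces are strictly decreasing (slopes −5 and −6), so each is injective on its own interval.
The left piece maps (−∞, −1) onto (10, ∞); the right piece maps [−1, ∞) onto (−∞, 8].
The images leave a gap (10 has no preimage), so σ is not surjective, hence not bijective.
Because the two images are disjoint, no x < −1 has σ(x) = σ(−1), so we compute σ⁻¹(14): 14 lies in (10, ∞), so solve −5x + 5 = 14: x = (14 − 5)/(−5) = −9/5.

-9/5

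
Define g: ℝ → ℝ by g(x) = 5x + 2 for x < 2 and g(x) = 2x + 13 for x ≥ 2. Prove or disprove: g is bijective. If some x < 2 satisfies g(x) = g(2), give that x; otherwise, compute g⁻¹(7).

1

Both pieces are strictly increasing (slopes 5 and 2), so each is injective on its own interval.
The left piece maps (−∞, 2) onto (−∞, 12); the right piece maps [2, ∞) onto [17, ∞).
The images leave a gap (12 has no preimage), so g is not surjective, hence not bijective.
Because the two images are disjoint, no x < 2 has g(x) = g(2), so we compute g⁻¹(7): 7 lies in (−∞, 12), so solve 5x + 2 = 7: x = (7 − 2)/5 = 1.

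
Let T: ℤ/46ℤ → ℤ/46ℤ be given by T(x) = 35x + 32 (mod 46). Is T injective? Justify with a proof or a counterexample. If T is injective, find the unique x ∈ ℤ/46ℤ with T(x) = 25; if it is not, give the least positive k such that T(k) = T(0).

If T(u) = T(v), then 35u ≡ 35v (mod 46). Because gcd(35, 46) = 1, we may cancel 35 to get u ≡ v (mod 46).
Hence T is injective.
We now compute 35⁻¹ mod 46 explicitly. Euclid's algorithm: 46 = 1·35 + 11, 35 = 3·11 + 2, 11 = 5·2 + 1; back-substituting gives 1 = 25·35 − 19·46, so 35⁻¹ ≡ 25 (mod 46).
Since T is injective, we compute T⁻¹(25): solve 35x + 32 ≡ 25 (mod 46), i.e. 35x ≡ 39 (mod 46).
Multiplying by 35⁻¹ = 25 gives x ≡ 25·39 = 975 = 21·46 + 9 ≡ 9 (mod 46).
Check: T(9) = 35·9 + 32 = 347 = 7·46 + 25 ≡ 25 (mod 46).

9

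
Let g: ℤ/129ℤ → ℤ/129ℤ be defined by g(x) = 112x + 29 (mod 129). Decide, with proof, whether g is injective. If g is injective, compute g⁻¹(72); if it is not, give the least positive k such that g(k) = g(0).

43

If g(a) = g(b), then 112a ≡ 112b (mod 129). Because gcd(112, 129) = 1, we may cancel 112 to get a ≡ b (mod 129).
So g is injective.
We now compute 112⁻¹ mod 129 explicitly. Euclid's algorithm: 129 = 1·112 + 17, 112 = 6·17 + 10, 17 = 1·10 + 7, 10 = 1·7 + 3, 7 = 2·3 + 1; back-substituting gives 1 = 91·112 − 79·129, so 112⁻¹ ≡ 91 (mod 129).
Since g is injective, we compute g⁻¹(72): solve 112x + 29 ≡ 72 (mod 129), i.e. 112x ≡ 43 (mod 129).
Multiplying by 112⁻¹ = 91 gives x ≡ 91·43 = 3913 = 30·129 + 43 ≡ 43 (mod 129).
Check: g(43) = 112·43 + 29 = 4845 = 37·129 + 72 ≡ 72 (mod 129).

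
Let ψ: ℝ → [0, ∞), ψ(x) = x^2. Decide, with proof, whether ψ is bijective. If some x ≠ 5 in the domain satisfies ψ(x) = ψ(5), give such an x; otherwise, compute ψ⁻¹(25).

-5

ψ(5) = 25 = (−5)^2 = ψ(−5) (since 2 is even), with 5 ≠ −5. So ψ is not injective, hence not bijective.
For the follow-up, such an x exists: taking x = −5 ∈ ℝ gives ψ(−5) = 25 = ψ(5) with −5 ≠ 5.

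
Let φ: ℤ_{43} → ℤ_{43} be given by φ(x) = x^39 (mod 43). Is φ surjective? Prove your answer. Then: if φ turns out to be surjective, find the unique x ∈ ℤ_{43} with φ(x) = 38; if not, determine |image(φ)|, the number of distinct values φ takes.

15

φ(1) = 1^39 = 1.
φ(6): Repeated squaring mod 43: 6^1 ≡ 6, 6^2 ≡ 6² = 36, 6^4 ≡ 36² = 1296 ≡ 6, 6^8 ≡ 6² = 36, 6^16 ≡ 36² = 1296 ≡ 6, 6^32 ≡ 6² = 36. Since 39 = 32 + 4 + 2 + 1, 6^39 ≡ 36·6·36·6: 36·6 = 216 ≡ 1, then 1·36 = 36, then 36·6 = 216 ≡ 1. So 6^39 ≡ 1 (mod 43).
So φ(1) = φ(6) = 1 while 1 ≠ 6, hence φ is not injective.
A non-injective map from the 43-element set ℤ_{43} to itself takes at most 42 distinct values, so it cannot be surjective. So φ is not surjective.
Since φ is not surjective, we determine |image(φ)|. Computing x^39 mod 43 for each x (by repeated squaring, reducing mod 43 at every step), the values φ(0), φ(1), …, φ(42) are: 0, 1, 27, 8, 41, 32, 1, 42, 32, 21, 4, 21, 27, 11, 16, 41, 4, 4, 8, 2, 22, 35, 8, 21, 41, 35, 39, 39, 2, 27, 32, 16, 22, 39, 22, 11, 1, 42, 11, 2, 35, 16, 42.
The distinct values are {0, 1, 2, 4, 8, 11, 16, 21, 22, 27, 32, 35, 39, 41, 42}; there are 15 of them.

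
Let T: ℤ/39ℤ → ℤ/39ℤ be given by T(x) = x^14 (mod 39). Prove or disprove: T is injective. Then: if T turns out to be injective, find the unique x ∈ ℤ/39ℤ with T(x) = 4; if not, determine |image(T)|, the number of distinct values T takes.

14

T(5): Repeated squaring mod 39: 5^1 ≡ 5, 5^2 ≡ 5² = 25, 5^4 ≡ 25² = 625 ≡ 1, 5^8 ≡ 1² = 1. Since 14 = 8 + 4 + 2, 5^14 ≡ 1·1·25: 1·1 = 1, then 1·25 = 25. So 5^14 ≡ 25 (mod 39).
T(8): Repeated squaring mod 39: 8^1 ≡ 8, 8^2 ≡ 8² = 64 ≡ 25, 8^4 ≡ 25² = 625 ≡ 1, 8^8 ≡ 1² = 1. Since 14 = 8 + 4 + 2, 8^14 ≡ 1·1·25: 1·1 = 1, then 1·25 = 25. So 8^14 ≡ 25 (mod 39).
So T(5) = T(8) = 25 while 5 ≠ 8, therefore T is not injective.
Since T is not injective, we determine |image(T)|. Computing x^14 mod 39 for each x (by repeated squaring, reducing mod 39 at every step), the values T(0), T(1), …, T(38) are: 0, 1, 4, 9, 16, 25, 36, 10, 25, 3, 22, 4, 27, 13, 1, 30, 22, 16, 12, 10, 10, 12, 16, 22, 30, 1, 13, 27, 4, 22, 3, 25, 10, 36, 25, 16, 9, 4, 1.
The distinct values are {0, 1, 3, 4, 9, 10, 12, 13, 16, 22, 25, 27, 30, 36}; there are 14 of them.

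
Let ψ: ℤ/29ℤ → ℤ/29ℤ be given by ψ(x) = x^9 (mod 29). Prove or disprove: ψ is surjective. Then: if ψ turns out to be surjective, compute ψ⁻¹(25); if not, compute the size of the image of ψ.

Since 29 is prime, the nonzero elements of ℤ/29ℤ form a cyclic group of order 28.
As gcd(9, 28) = 1, raising to the 9th power is a bijection on this group: if x_1^9 ≡ x_2^9 then (x_1x_2^{−1})^9 = 1, and the only element of order dividing gcd(9, 28) = 1 is 1, so x_1 = x_2.
With ψ(0) = 0 this makes ψ injective on all of ℤ/29ℤ, hence bijective (finite equal-size domain and codomain). In particular ψ is surjective.
Since ψ is surjective, we find the preimage of 25. The inverse of x ↦ x^9 on (ℤ/29ℤ)^× is x ↦ x^25, because 9·25 = 225 = 8·28 + 1 ≡ 1 (mod 28) and x^{28} = 1 for x ≠ 0 (Fermat). So ψ⁻¹(25) = 25^25 mod 29.
Repeated squaring mod 29: 25^1 ≡ 25, 25^2 ≡ 25² = 625 ≡ 16, 25^4 ≡ 16² = 256 ≡ 24, 25^8 ≡ 24² = 576 ≡ 25, 25^16 ≡ 25² = 625 ≡ 16. Since 25 = 16 + 8 + 1, 25^25 ≡ 16·25·25: 16·25 = 400 ≡ 23, then 23·25 = 575 ≡ 24. So 25^25 ≡ 24 (mod 29).
Hence ψ⁻¹(25) = 24.

24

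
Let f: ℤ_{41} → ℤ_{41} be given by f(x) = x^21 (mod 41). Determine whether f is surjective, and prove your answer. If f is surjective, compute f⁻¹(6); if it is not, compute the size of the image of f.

35

Since 41 is prime, the nonzero elements of ℤ_{41} form a cyclic group of order 40.
As gcd(21, 40) = 1, raising to the 21st power is a bijection on this group: if s^21 ≡ t^21 then (st^{−1})^21 = 1, and the only element of order dividing gcd(21, 40) = 1 is 1, so s = t.
With f(0) = 0 this makes f injective on all of ℤ_{41}, hence bijective (finite equal-size domain and codomain). In particular f is surjective.
Since f is surjective, we find the preimage of 6. The inverse of x ↦ x^21 on (ℤ_{41})^× is x ↦ x^21, because 21·21 = 441 = 11·40 + 1 ≡ 1 (mod 40) and x^{40} = 1 for x ≠ 0 (Fermat). So f⁻¹(6) = 6^21 mod 41.
Repeated squaring mod 41: 6^1 ≡ 6, 6^2 ≡ 6² = 36, 6^4 ≡ 36² = 1296 ≡ 25, 6^8 ≡ 25² = 625 ≡ 10, 6^16 ≡ 10² = 100 ≡ 18. Since 21 = 16 + 4 + 1, 6^21 ≡ 18·25·6: 18·25 = 450 ≡ 40, then 40·6 = 240 ≡ 35. So 6^21 ≡ 35 (mod 41).
Hence f⁻¹(6) = 35.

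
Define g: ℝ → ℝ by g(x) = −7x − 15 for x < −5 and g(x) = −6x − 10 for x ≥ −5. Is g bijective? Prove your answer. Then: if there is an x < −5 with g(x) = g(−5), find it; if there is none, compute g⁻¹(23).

Both pieces are strictly decreasing (slopes −7 and −6), so each is injective on its own interval.
The left piece maps (−∞, −5) onto (20, ∞); the right piece maps [−5, ∞) onto (−∞, 20].
Since 20 = 20, the images partition ℝ: g is injective and surjective, hence bijective.
Because the two images are disjoint, no x < −5 has g(x) = g(−5), so we compute g⁻¹(23): 23 lies in (20, ∞), so solve −7x − 15 = 23: x = (23 + 15)/(−7) = −38/7.

-38/7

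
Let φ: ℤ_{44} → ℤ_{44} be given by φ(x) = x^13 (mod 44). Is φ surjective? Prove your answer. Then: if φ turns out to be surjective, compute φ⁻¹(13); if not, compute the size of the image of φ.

33

φ(0) = 0^13 = 0.
φ(22): Repeated squaring mod 44: 22^1 ≡ 22, 22^2 ≡ 22² = 484 ≡ 0, 22^4 ≡ 0² = 0, 22^8 ≡ 0² = 0. Since 13 = 8 + 4 + 1, 22^13 ≡ 0·0·22: 0·0 = 0, then 0·22 = 0. So 22^13 ≡ 0 (mod 44).
So φ(0) = φ(22) = 0 while 0 ≠ 22, therefore φ is not injective.
A non-injective map from the 44-element set ℤ_{44} to itself takes at most 43 distinct values, so it cannot be surjective. Thus φ is not surjective.
Since φ is not surjective, we determine |image(φ)|. Computing x^13 mod 44 for each x (by repeated squaring, reducing mod 44 at every step), the values φ(0), φ(1), …, φ(43) are: 0, 1, 8, 27, 20, 37, 40, 35, 28, 25, 32, 11, 12, 41, 16, 31, 4, 29, 24, 39, 36, 21, 0, 23, 8, 5, 20, 15, 40, 13, 28, 3, 32, 33, 12, 19, 16, 9, 4, 7, 24, 17, 36, 43.
The distinct values are {0, 1, 3, 4, 5, 7, 8, 9, 11, 12, 13, 15, 16, 17, 19, 20, 21, 23, 24, 25, 27, 28, 29, 31, 32, 33, 35, 36, 37, 39, 40, 41, 43}; there are 33 of them.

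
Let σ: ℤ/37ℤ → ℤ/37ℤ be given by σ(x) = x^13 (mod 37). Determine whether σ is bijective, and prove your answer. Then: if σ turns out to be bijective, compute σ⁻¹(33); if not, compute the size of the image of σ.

Since 37 is prime, the nonzero elements of ℤ/37ℤ form a cyclic group of order 36.
As gcd(13, 36) = 1, raising to the 13th power is a bijection on this group: if x_1^13 ≡ x_2^13 then (x_1x_2^{−1})^13 = 1, and the only element of order dividing gcd(13, 36) = 1 is 1, so x_1 = x_2.
With σ(0) = 0 this makes σ injective on all of ℤ/37ℤ, hence bijective (finite equal-size domain and codomain). In particular σ is bijective.
Since σ is bijective, we find the preimage of 33. The inverse of x ↦ x^13 on (ℤ/37ℤ)^× is x ↦ x^25, because 13·25 = 325 = 9·36 + 1 ≡ 1 (mod 36) and x^{36} = 1 for x ≠ 0 (Fermat). So σ⁻¹(33) = 33^25 mod 37.
Repeated squaring mod 37: 33^1 ≡ 33, 33^2 ≡ 33² = 1089 ≡ 16, 33^4 ≡ 16² = 256 ≡ 34, 33^8 ≡ 34² = 1156 ≡ 9, 33^16 ≡ 9² = 81 ≡ 7. Since 25 = 16 + 8 + 1, 33^25 ≡ 7·9·33: 7·9 = 63 ≡ 26, then 26·33 = 858 ≡ 7. So 33^25 ≡ 7 (mod 37).
Hence σ⁻¹(33) = 7.

7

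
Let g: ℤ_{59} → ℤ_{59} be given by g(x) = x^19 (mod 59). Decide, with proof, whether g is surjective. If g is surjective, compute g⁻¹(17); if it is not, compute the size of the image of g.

Since 59 is prime, the nonzero elements of ℤ_{59} form a cyclic group of order 58.
As gcd(19, 58) = 1, raising to the 19th power is a bijection on this group: if x_1^19 ≡ x_2^19 then (x_1x_2^{−1})^19 = 1, and the only element of order dividing gcd(19, 58) = 1 is 1, so x_1 = x_2.
With g(0) = 0 this makes g injective on all of ℤ_{59}, hence bijective (finite equal-size domain and codomain). In particular g is surjective.
Since g is surjective, we find the preimage of 17. The inverse of x ↦ x^19 on (ℤ_{59})^× is x ↦ x^55, because 19·55 = 1045 = 18·58 + 1 ≡ 1 (mod 58) and x^{58} = 1 for x ≠ 0 (Fermat). So g⁻¹(17) = 17^55 mod 59.
Repeated squaring mod 59: 17^1 ≡ 17, 17^2 ≡ 17² = 289 ≡ 53, 17^4 ≡ 53² = 2809 ≡ 36, 17^8 ≡ 36² = 1296 ≡ 57, 17^16 ≡ 57² = 3249 ≡ 4, 17^32 ≡ 4² = 16. Since 55 = 32 + 16 + 4 + 2 + 1, 17^55 ≡ 16·4·36·53·17: 16·4 = 64 ≡ 5, then 5·36 = 180 ≡ 3, then 3·53 = 159 ≡ 41, then 41·17 = 697 ≡ 48. So 17^55 ≡ 48 (mod 59).
Hence g⁻¹(17) = 48.

48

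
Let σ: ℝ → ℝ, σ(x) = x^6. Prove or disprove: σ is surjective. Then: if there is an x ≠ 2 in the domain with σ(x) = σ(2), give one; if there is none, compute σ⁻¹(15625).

Since 6 is even, x^6 ≥ 0 for all x ∈ ℝ, so −1 ∈ ℝ has no preimage. Hence σ is not surjective.
For the follow-up, such an x exists: taking x = −2 ∈ ℝ gives σ(−2) = 64 = σ(2) with −2 ≠ 2.

-2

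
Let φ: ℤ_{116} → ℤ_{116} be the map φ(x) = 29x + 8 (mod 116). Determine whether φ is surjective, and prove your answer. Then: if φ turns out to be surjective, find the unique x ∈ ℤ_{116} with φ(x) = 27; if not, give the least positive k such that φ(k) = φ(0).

4

Recall that φ is surjective if every y in the codomain equals φ(x) for some x in the domain.
Since gcd(29, 116) = 29, we have 29x ≡ 0 (mod 29) for all x, so φ(x) ≡ 8 (mod 29).
But 0 ≢ 8 (mod 29), so 0 ∈ ℤ_{116} has no preimage. Therefore φ is not surjective.
Since φ is not surjective, we find the least positive k with φ(k) = φ(0): this means 29k ≡ 0 (mod 116), i.e. 116 ∣ 29k. Since gcd(29, 116) = 29, dividing through by 29 this holds exactly when 4 ∣ k.
The smallest positive such k is 4.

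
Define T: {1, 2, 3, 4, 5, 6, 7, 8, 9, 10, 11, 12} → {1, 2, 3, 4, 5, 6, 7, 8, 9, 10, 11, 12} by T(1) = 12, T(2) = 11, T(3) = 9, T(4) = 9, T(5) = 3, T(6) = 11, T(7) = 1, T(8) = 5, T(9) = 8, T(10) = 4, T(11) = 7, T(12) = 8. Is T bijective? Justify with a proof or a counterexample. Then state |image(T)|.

T(3) = 9 = T(4) with 3 ≠ 4, so T is not injective, hence not bijective.
The image of T is {1, 3, 4, 5, 7, 8, 9, 11, 12}, which has 9 elements.

9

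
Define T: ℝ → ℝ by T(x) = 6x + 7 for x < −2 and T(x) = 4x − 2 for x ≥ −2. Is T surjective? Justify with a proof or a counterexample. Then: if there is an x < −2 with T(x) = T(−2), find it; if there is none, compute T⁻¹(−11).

-17/6

Both pieces are strictly increasing (slopes 6 and 4), so each is injective on its own interval.
The left piece maps (−∞, −2) onto (−∞, −5); the right piece maps [−2, ∞) onto [−10, ∞).
The union (−∞, −5) ∪ [−10, ∞) covers ℝ, so T is surjective.
For the follow-up: the images overlap, so an x < −2 with T(x) = T(−2) exists. T(−2) = −10; solving 6x + 7 = −10 for x < −2 gives x = (−10 − 7)/6 = −17/6.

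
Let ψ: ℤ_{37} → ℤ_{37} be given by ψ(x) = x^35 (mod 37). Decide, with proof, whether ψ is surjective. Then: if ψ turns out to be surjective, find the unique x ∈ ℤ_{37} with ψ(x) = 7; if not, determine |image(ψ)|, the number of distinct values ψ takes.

Since 37 is prime, the nonzero elements of ℤ_{37} form a cyclic group of order 36.
As gcd(35, 36) = 1, raising to the 35th power is a bijection on this group: if a^35 ≡ b^35 then (ab^{−1})^35 = 1, and the only element of order dividing gcd(35, 36) = 1 is 1, so a = b.
With ψ(0) = 0 this makes ψ injective on all of ℤ_{37}, hence bijective (finite equal-size domain and codomain). In particular ψ is surjective.
Since ψ is surjective, we find the preimage of 7. The inverse of x ↦ x^35 on (ℤ_{37})^× is x ↦ x^35, because 35·35 = 1225 = 34·36 + 1 ≡ 1 (mod 36) and x^{36} = 1 for x ≠ 0 (Fermat). So ψ⁻¹(7) = 7^35 mod 37.
Repeated squaring mod 37: 7^1 ≡ 7, 7^2 ≡ 7² = 49 ≡ 12, 7^4 ≡ 12² = 144 ≡ 33, 7^8 ≡ 33² = 1089 ≡ 16, 7^16 ≡ 16² = 256 ≡ 34, 7^32 ≡ 34² = 1156 ≡ 9. Since 35 = 32 + 2 + 1, 7^35 ≡ 9·12·7: 9·12 = 108 ≡ 34, then 34·7 = 238 ≡ 16. So 7^35 ≡ 16 (mod 37).
Hence ψ⁻¹(7) = 16.

16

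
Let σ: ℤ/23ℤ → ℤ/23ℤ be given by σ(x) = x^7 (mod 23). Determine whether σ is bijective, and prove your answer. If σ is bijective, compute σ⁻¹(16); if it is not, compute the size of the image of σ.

12

Since 23 is prime, the nonzero elements of ℤ/23ℤ form a cyclic group of order 22.
As gcd(7, 22) = 1, raising to the 7th power is a bijection on this group: if s^7 ≡ t^7 then (st^{−1})^7 = 1, and the only element of order dividing gcd(7, 22) = 1 is 1, so s = t.
With σ(0) = 0 this makes σ injective on all of ℤ/23ℤ, hence bijective (finite equal-size domain and codomain). In particular σ is bijective.
Since σ is bijective, we find the preimage of 16. The inverse of x ↦ x^7 on (ℤ/23ℤ)^× is x ↦ x^19, because 7·19 = 133 = 6·22 + 1 ≡ 1 (mod 22) and x^{22} = 1 for x ≠ 0 (Fermat). So σ⁻¹(16) = 16^19 mod 23.
Repeated squaring mod 23: 16^1 ≡ 16, 16^2 ≡ 16² = 256 ≡ 3, 16^4 ≡ 3² = 9, 16^8 ≡ 9² = 81 ≡ 12, 16^16 ≡ 12² = 144 ≡ 6. Since 19 = 16 + 2 + 1, 16^19 ≡ 6·3·16: 6·3 = 18, then 18·16 = 288 ≡ 12. So 16^19 ≡ 12 (mod 23).
Hence σ⁻¹(16) = 12.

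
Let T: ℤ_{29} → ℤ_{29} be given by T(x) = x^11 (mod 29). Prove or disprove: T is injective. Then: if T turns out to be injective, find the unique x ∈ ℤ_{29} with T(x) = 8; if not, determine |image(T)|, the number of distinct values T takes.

Since 29 is prime, the nonzero elements of ℤ_{29} form a cyclic group of order 28.
As gcd(11, 28) = 1, raising to the 11th power is a bijection on this group: if a^11 ≡ b^11 then (ab^{−1})^11 = 1, and the only element of order dividing gcd(11, 28) = 1 is 1, so a = b.
With T(0) = 0 this makes T injective on all of ℤ_{29}, hence bijective (finite equal-size domain and codomain). In particular T is injective.
Since T is injective, we find the preimage of 8. The inverse of x ↦ x^11 on (ℤ_{29})^× is x ↦ x^23, because 11·23 = 253 = 9·28 + 1 ≡ 1 (mod 28) and x^{28} = 1 for x ≠ 0 (Fermat). So T⁻¹(8) = 8^23 mod 29.
Repeated squaring mod 29: 8^1 ≡ 8, 8^2 ≡ 8² = 64 ≡ 6, 8^4 ≡ 6² = 36 ≡ 7, 8^8 ≡ 7² = 49 ≡ 20, 8^16 ≡ 20² = 400 ≡ 23. Since 23 = 16 + 4 + 2 + 1, 8^23 ≡ 23·7·6·8: 23·7 = 161 ≡ 16, then 16·6 = 96 ≡ 9, then 9·8 = 72 ≡ 14. So 8^23 ≡ 14 (mod 29).
Hence T⁻¹(8) = 14.

14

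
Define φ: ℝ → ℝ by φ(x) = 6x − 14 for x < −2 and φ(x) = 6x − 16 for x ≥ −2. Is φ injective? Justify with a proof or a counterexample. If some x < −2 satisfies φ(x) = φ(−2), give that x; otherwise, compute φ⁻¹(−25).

-7/3

Both pieces are strictly increasing (slopes 6 and 6), so each is injective on its own interval.
The left piece maps (−∞, −2) onto (−∞, −26); the right piece maps [−2, ∞) onto [−28, ∞).
These images overlap. In particular φ(−2) = −28 (right piece), and solving 6x − 14 = −28 on the left piece gives x = −7/3 < −2.
So φ(−7/3) = φ(−2) with −7/3 ≠ −2, and φ is not injective. This x = −7/3 is the requested value below −2.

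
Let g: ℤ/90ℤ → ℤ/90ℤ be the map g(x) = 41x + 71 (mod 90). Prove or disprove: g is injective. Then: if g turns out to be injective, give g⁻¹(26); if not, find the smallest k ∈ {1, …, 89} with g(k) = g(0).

Recall: g is injective if g(s) = g(t) implies s = t.
Suppose g(s) = g(t) in ℤ/90ℤ. Then 41s + 71 ≡ 41t + 71 (mod 90), so 41(s − t) ≡ 0 (mod 90).
Since gcd(41, 90) = 1, 41 is invertible modulo 90, so s − t ≡ 0 (mod 90), i.e. s = t.
So g is injective.
We now compute 41⁻¹ mod 90 explicitly. Euclid's algorithm: 90 = 2·41 + 8, 41 = 5·8 + 1; back-substituting gives 1 = 11·41 − 5·90, so 41⁻¹ ≡ 11 (mod 90).
Since g is injective, we compute g⁻¹(26): solve 41x + 71 ≡ 26 (mod 90), i.e. 41x ≡ 45 (mod 90).
Multiplying by 41⁻¹ = 11 gives x ≡ 11·45 = 495 = 5·90 + 45 ≡ 45 (mod 90).
Check: g(45) = 41·45 + 71 = 1916 = 21·90 + 26 ≡ 26 (mod 90).

45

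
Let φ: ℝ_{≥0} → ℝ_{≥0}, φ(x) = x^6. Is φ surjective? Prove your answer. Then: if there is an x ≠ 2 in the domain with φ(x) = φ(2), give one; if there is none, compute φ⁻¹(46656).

For any y ∈ ℝ_{≥0}, x = y^{1/6} ∈ ℝ_{≥0} gives φ(x) = y, so φ is surjective.
Since x ↦ x^6 is strictly increasing on ℝ_{≥0}, it is injective there, so no x ≠ 2 in the domain has φ(x) = φ(2). We therefore compute φ⁻¹(46656) = 46656^{1/6} = 6 (indeed 6^6 = 46656).

6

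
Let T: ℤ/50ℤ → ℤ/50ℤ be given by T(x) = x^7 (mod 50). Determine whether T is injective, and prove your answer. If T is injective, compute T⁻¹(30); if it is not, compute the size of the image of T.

42

T(0) = 0^7 = 0.
T(10): Repeated squaring mod 50: 10^1 ≡ 10, 10^2 ≡ 10² = 100 ≡ 0, 10^4 ≡ 0² = 0. Since 7 = 4 + 2 + 1, 10^7 ≡ 0·0·10: 0·0 = 0, then 0·10 = 0. So 10^7 ≡ 0 (mod 50).
So T(0) = T(10) = 0 while 0 ≠ 10, thus T is not injective.
Since T is not injective, we determine |image(T)|. Computing x^7 mod 50 for each x (by repeated squaring, reducing mod 50 at every step), the values T(0), T(1), …, T(49) are: 0, 1, 28, 37, 34, 25, 36, 43, 2, 19, 0, 21, 8, 17, 4, 25, 6, 23, 32, 39, 0, 41, 38, 47, 24, 25, 26, 3, 12, 9, 0, 11, 18, 27, 44, 25, 46, 33, 42, 29, 0, 31, 48, 7, 14, 25, 16, 13, 22, 49.
The distinct values are {0, 1, 2, 3, 4, 6, 7, 8, 9, 11, 12, 13, 14, 16, 17, 18, 19, 21, 22, 23, 24, 25, 26, 27, 28, 29, 31, 32, 33, 34, 36, 37, 38, 39, 41, 42, 43, 44, 46, 47, 48, 49}; there are 42 of them.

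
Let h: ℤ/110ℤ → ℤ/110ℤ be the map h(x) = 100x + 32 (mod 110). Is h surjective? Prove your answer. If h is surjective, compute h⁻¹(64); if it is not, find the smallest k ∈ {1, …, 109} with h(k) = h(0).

Since gcd(100, 110) = 10, we have 100x ≡ 0 (mod 10) for all x, so h(x) ≡ 2 (mod 10).
But 0 ≢ 2 (mod 10), so 0 ∈ ℤ/110ℤ has no preimage. Hence h is not surjective.
Since h is not surjective, we find the least positive k with h(k) = h(0): this means 100k ≡ 0 (mod 110), i.e. 110 ∣ 100k. Since gcd(100, 110) = 10, dividing through by 10 this holds exactly when 11 ∣ 10k, and as gcd(10, 11) = 1, exactly when 11 ∣ k.
The smallest positive such k is 11.

11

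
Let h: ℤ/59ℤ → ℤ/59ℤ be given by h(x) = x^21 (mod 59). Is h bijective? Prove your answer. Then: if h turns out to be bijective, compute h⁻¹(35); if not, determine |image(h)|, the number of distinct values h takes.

Since 59 is prime, the nonzero elements of ℤ/59ℤ form a cyclic group of order 58.
As gcd(21, 58) = 1, raising to the 21st power is a bijection on this group: if x_1^21 ≡ x_2^21 then (x_1x_2^{−1})^21 = 1, and the only element of order dividing gcd(21, 58) = 1 is 1, so x_1 = x_2.
With h(0) = 0 this makes h injective on all of ℤ/59ℤ, hence bijective (finite equal-size domain and codomain). In particular h is bijective.
Since h is bijective, we find the preimage of 35. The inverse of x ↦ x^21 on (ℤ/59ℤ)^× is x ↦ x^47, because 21·47 = 987 = 17·58 + 1 ≡ 1 (mod 58) and x^{58} = 1 for x ≠ 0 (Fermat). So h⁻¹(35) = 35^47 mod 59.
Repeated squaring mod 59: 35^1 ≡ 35, 35^2 ≡ 35² = 1225 ≡ 45, 35^4 ≡ 45² = 2025 ≡ 19, 35^8 ≡ 19² = 361 ≡ 7, 35^16 ≡ 7² = 49, 35^32 ≡ 49² = 2401 ≡ 41. Since 47 = 32 + 8 + 4 + 2 + 1, 35^47 ≡ 41·7·19·45·35: 41·7 = 287 ≡ 51, then 51·19 = 969 ≡ 25, then 25·45 = 1125 ≡ 4, then 4·35 = 140 ≡ 22. So 35^47 ≡ 22 (mod 59).
Hence h⁻¹(35) = 22.

22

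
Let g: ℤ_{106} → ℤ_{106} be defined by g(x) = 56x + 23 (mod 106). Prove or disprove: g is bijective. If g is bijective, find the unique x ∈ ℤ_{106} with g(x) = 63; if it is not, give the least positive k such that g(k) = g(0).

53

Recall: g is injective if g(a) = g(b) implies a = b.
We have gcd(56, 106) = 2 > 1. Taking a = 0 and b = 53: g(0) = 23 and g(53) = 56·53 + 23 = 2991 ≡ 23 (mod 106).
So g(0) = g(53) while 0 ≠ 53, so g is not injective, hence not bijective.
Since g is not bijective, we find the least positive k with g(k) = g(0): this means 56k ≡ 0 (mod 106), i.e. 106 ∣ 56k. Since gcd(56, 106) = 2, dividing through by 2 this holds exactly when 53 ∣ 28k, and as gcd(28, 53) = 1, exactly when 53 ∣ k.
The smallest positive such k is 53.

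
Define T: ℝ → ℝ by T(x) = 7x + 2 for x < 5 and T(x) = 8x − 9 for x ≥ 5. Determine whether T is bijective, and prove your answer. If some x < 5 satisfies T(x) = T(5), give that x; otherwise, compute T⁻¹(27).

29/7

Both pieces are strictly increasing (slopes 7 and 8), so each is injective on its own interval.
The left piece maps (−∞, 5) onto (−∞, 37); the right piece maps [5, ∞) onto [31, ∞).
These images overlap. In particular T(5) = 31 (right piece), and solving 7x + 2 = 31 on the left piece gives x = 29/7 < 5.
So T(29/7) = T(5) with 29/7 ≠ 5, and T is not injective, hence not bijective. This x = 29/7 is the requested value below 5.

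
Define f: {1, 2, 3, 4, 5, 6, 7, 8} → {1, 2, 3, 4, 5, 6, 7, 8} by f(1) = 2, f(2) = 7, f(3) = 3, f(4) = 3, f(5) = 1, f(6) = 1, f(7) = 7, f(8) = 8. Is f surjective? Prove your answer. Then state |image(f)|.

No element maps to 4, so f is not surjective.
The image of f is {1, 2, 3, 7, 8}, which has 5 elements.

5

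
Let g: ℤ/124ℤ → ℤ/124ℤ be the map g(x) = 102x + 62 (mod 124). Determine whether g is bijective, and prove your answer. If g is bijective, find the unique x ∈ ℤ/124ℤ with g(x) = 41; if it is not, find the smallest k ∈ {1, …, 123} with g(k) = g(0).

62

We have gcd(102, 124) = 2 > 1. Taking x_1 = 0 and x_2 = 62: g(0) = 62 and g(62) = 102·62 + 62 = 6386 ≡ 62 (mod 124).
So g(0) = g(62) while 0 ≠ 62, thus g is not injective, hence not bijective.
Since g is not bijective, we find the least positive k with g(k) = g(0): this means 102k ≡ 0 (mod 124), i.e. 124 ∣ 102k. Since gcd(102, 124) = 2, dividing through by 2 this holds exactly when 62 ∣ 51k, and as gcd(51, 62) = 1, exactly when 62 ∣ k.
The smallest positive such k is 62.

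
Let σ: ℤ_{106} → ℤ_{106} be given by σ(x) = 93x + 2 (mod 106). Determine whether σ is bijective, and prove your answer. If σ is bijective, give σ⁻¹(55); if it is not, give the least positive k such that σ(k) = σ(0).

53

Suppose σ(s) = σ(t) in ℤ_{106}. Then 93s + 2 ≡ 93t + 2 (mod 106), hence 93(s − t) ≡ 0 (mod 106).
Since gcd(93, 106) = 1, 93 is invertible modulo 106, so s − t ≡ 0 (mod 106), i.e. s = t.
We now compute 93⁻¹ mod 106 explicitly. Euclid's algorithm: 106 = 1·93 + 13, 93 = 7·13 + 2, 13 = 6·2 + 1; back-substituting gives 1 = 57·93 − 50·106, so 93⁻¹ ≡ 57 (mod 106).
Then y ↦ 57(y − 2) is a two-sided inverse to σ, so every y ∈ ℤ_{106} has a preimage.
Therefore σ is bijective.
Since σ is bijective, we compute σ⁻¹(55): solve 93x + 2 ≡ 55 (mod 106), i.e. 93x ≡ 53 (mod 106).
Multiplying by 93⁻¹ = 57 gives x ≡ 57·53 = 3021 = 28·106 + 53 ≡ 53 (mod 106).
Check: σ(53) = 93·53 + 2 = 4931 = 46·106 + 55 ≡ 55 (mod 106).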